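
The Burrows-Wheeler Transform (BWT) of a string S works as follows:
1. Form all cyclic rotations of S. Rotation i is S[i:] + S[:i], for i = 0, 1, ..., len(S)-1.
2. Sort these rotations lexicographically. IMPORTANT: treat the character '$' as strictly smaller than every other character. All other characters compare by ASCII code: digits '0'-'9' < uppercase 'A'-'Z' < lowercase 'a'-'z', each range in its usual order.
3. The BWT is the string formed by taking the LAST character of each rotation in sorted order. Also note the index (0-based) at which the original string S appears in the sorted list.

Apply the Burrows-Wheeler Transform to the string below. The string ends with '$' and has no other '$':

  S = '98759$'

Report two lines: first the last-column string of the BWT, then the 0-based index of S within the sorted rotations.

All 6 rotations (rotation i = S[i:]+S[:i]):
  rot[0] = 98759$
  rot[1] = 8759$9
  rot[2] = 759$98
  rot[3] = 59$987
  rot[4] = 9$9875
  rot[5] = $98759
Sorted (with $ < everything):
  sorted[0] = $98759  (last char: '9')
  sorted[1] = 59$987  (last char: '7')
  sorted[2] = 759$98  (last char: '8')
  sorted[3] = 8759$9  (last char: '9')
  sorted[4] = 9$9875  (last char: '5')
  sorted[5] = 98759$  (last char: '$')
Last column: 97895$
Original string S is at sorted index 5

Answer: 97895$
5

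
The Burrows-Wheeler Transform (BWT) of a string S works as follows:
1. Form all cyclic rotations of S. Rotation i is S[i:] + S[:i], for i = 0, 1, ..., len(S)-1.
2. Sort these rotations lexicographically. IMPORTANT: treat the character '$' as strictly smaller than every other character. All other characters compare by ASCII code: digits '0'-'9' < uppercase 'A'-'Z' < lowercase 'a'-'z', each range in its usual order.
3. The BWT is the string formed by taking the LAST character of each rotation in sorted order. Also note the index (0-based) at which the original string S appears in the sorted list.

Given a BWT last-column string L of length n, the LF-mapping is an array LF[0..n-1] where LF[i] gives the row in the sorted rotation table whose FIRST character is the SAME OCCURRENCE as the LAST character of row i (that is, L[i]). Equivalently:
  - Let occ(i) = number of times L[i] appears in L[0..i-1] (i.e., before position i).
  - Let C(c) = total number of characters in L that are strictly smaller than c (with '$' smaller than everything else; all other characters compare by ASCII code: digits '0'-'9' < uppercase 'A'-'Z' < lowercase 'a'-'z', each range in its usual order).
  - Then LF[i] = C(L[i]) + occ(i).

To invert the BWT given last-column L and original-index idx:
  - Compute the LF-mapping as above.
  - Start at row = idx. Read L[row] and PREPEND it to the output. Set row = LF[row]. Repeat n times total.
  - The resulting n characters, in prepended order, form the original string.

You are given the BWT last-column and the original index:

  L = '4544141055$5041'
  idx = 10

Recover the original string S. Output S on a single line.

Answer: 45415504054114$

Derivation:
LF mapping: 6 11 7 8 3 9 4 1 12 13 0 14 2 10 5
Walk LF starting at row 10, prepending L[row]:
  step 1: row=10, L[10]='$', prepend. Next row=LF[10]=0
  step 2: row=0, L[0]='4', prepend. Next row=LF[0]=6
  step 3: row=6, L[6]='1', prepend. Next row=LF[6]=4
  step 4: row=4, L[4]='1', prepend. Next row=LF[4]=3
  step 5: row=3, L[3]='4', prepend. Next row=LF[3]=8
  step 6: row=8, L[8]='5', prepend. Next row=LF[8]=12
  step 7: row=12, L[12]='0', prepend. Next row=LF[12]=2
  step 8: row=2, L[2]='4', prepend. Next row=LF[2]=7
  step 9: row=7, L[7]='0', prepend. Next row=LF[7]=1
  step 10: row=1, L[1]='5', prepend. Next row=LF[1]=11
  step 11: row=11, L[11]='5', prepend. Next row=LF[11]=14
  step 12: row=14, L[14]='1', prepend. Next row=LF[14]=5
  step 13: row=5, L[5]='4', prepend. Next row=LF[5]=9
  step 14: row=9, L[9]='5', prepend. Next row=LF[9]=13
  step 15: row=13, L[13]='4', prepend. Next row=LF[13]=10
Reversed output: 45415504054114$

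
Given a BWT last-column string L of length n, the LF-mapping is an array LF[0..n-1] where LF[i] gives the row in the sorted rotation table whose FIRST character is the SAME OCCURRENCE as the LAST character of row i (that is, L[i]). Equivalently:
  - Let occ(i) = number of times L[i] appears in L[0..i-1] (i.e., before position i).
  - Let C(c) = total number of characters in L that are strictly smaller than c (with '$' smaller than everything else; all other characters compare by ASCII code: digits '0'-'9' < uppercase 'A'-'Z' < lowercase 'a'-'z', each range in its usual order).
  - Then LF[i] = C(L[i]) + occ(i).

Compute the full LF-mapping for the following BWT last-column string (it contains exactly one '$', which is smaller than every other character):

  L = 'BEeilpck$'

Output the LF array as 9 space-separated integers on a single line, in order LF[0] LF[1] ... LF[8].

Char counts: '$':1, 'B':1, 'E':1, 'c':1, 'e':1, 'i':1, 'k':1, 'l':1, 'p':1
C (first-col start): C('$')=0, C('B')=1, C('E')=2, C('c')=3, C('e')=4, C('i')=5, C('k')=6, C('l')=7, C('p')=8
L[0]='B': occ=0, LF[0]=C('B')+0=1+0=1
L[1]='E': occ=0, LF[1]=C('E')+0=2+0=2
L[2]='e': occ=0, LF[2]=C('e')+0=4+0=4
L[3]='i': occ=0, LF[3]=C('i')+0=5+0=5
L[4]='l': occ=0, LF[4]=C('l')+0=7+0=7
L[5]='p': occ=0, LF[5]=C('p')+0=8+0=8
L[6]='c': occ=0, LF[6]=C('c')+0=3+0=3
L[7]='k': occ=0, LF[7]=C('k')+0=6+0=6
L[8]='$': occ=0, LF[8]=C('$')+0=0+0=0

Answer: 1 2 4 5 7 8 3 6 0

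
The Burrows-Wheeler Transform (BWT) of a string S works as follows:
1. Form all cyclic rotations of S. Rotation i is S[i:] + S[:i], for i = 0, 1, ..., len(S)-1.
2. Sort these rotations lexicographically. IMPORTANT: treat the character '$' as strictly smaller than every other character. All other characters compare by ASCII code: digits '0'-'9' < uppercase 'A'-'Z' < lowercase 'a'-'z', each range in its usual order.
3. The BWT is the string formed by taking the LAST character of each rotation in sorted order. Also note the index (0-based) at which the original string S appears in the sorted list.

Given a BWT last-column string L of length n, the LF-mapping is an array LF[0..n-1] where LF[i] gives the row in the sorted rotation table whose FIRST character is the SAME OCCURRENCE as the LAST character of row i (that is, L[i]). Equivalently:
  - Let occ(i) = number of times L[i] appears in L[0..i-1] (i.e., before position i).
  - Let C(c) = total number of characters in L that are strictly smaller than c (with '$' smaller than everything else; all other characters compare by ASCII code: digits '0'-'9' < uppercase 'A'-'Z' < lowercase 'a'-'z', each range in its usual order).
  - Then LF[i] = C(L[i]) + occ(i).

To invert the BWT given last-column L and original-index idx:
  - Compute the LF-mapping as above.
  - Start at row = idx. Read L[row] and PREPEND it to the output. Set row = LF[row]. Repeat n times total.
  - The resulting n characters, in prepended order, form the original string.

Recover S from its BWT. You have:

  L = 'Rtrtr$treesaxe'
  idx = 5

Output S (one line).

Answer: extraterrestR$

Derivation:
LF mapping: 1 10 6 11 7 0 12 8 3 4 9 2 13 5
Walk LF starting at row 5, prepending L[row]:
  step 1: row=5, L[5]='$', prepend. Next row=LF[5]=0
  step 2: row=0, L[0]='R', prepend. Next row=LF[0]=1
  step 3: row=1, L[1]='t', prepend. Next row=LF[1]=10
  step 4: row=10, L[10]='s', prepend. Next row=LF[10]=9
  step 5: row=9, L[9]='e', prepend. Next row=LF[9]=4
  step 6: row=4, L[4]='r', prepend. Next row=LF[4]=7
  step 7: row=7, L[7]='r', prepend. Next row=LF[7]=8
  step 8: row=8, L[8]='e', prepend. Next row=LF[8]=3
  step 9: row=3, L[3]='t', prepend. Next row=LF[3]=11
  step 10: row=11, L[11]='a', prepend. Next row=LF[11]=2
  step 11: row=2, L[2]='r', prepend. Next row=LF[2]=6
  step 12: row=6, L[6]='t', prepend. Next row=LF[6]=12
  step 13: row=12, L[12]='x', prepend. Next row=LF[12]=13
  step 14: row=13, L[13]='e', prepend. Next row=LF[13]=5
Reversed output: extraterrestR$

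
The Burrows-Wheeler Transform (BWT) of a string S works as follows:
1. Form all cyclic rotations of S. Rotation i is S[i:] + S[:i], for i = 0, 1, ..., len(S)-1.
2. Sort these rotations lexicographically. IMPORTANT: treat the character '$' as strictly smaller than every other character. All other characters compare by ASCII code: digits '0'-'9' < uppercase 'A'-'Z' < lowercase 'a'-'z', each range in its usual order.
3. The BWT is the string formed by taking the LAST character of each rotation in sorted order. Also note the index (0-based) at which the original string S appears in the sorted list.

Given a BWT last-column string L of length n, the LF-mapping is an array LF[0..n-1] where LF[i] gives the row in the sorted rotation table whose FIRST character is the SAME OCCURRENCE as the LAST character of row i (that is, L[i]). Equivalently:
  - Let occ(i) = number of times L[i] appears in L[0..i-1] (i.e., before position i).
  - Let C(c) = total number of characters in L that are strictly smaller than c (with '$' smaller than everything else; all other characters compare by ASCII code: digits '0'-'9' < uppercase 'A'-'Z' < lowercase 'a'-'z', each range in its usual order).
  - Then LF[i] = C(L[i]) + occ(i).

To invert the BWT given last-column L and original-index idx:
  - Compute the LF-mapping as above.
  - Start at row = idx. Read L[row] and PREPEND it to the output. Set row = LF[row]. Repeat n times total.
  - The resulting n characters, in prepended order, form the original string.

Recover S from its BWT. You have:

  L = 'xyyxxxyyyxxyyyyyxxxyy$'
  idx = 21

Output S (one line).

LF mapping: 1 10 11 2 3 4 12 13 14 5 6 15 16 17 18 19 7 8 9 20 21 0
Walk LF starting at row 21, prepending L[row]:
  step 1: row=21, L[21]='$', prepend. Next row=LF[21]=0
  step 2: row=0, L[0]='x', prepend. Next row=LF[0]=1
  step 3: row=1, L[1]='y', prepend. Next row=LF[1]=10
  step 4: row=10, L[10]='x', prepend. Next row=LF[10]=6
  step 5: row=6, L[6]='y', prepend. Next row=LF[6]=12
  step 6: row=12, L[12]='y', prepend. Next row=LF[12]=16
  step 7: row=16, L[16]='x', prepend. Next row=LF[16]=7
  step 8: row=7, L[7]='y', prepend. Next row=LF[7]=13
  step 9: row=13, L[13]='y', prepend. Next row=LF[13]=17
  step 10: row=17, L[17]='x', prepend. Next row=LF[17]=8
  step 11: row=8, L[8]='y', prepend. Next row=LF[8]=14
  step 12: row=14, L[14]='y', prepend. Next row=LF[14]=18
  step 13: row=18, L[18]='x', prepend. Next row=LF[18]=9
  step 14: row=9, L[9]='x', prepend. Next row=LF[9]=5
  step 15: row=5, L[5]='x', prepend. Next row=LF[5]=4
  step 16: row=4, L[4]='x', prepend. Next row=LF[4]=3
  step 17: row=3, L[3]='x', prepend. Next row=LF[3]=2
  step 18: row=2, L[2]='y', prepend. Next row=LF[2]=11
  step 19: row=11, L[11]='y', prepend. Next row=LF[11]=15
  step 20: row=15, L[15]='y', prepend. Next row=LF[15]=19
  step 21: row=19, L[19]='y', prepend. Next row=LF[19]=20
  step 22: row=20, L[20]='y', prepend. Next row=LF[20]=21
Reversed output: yyyyyxxxxxyyxyyxyyxyx$

Answer: yyyyyxxxxxyyxyyxyyxyx$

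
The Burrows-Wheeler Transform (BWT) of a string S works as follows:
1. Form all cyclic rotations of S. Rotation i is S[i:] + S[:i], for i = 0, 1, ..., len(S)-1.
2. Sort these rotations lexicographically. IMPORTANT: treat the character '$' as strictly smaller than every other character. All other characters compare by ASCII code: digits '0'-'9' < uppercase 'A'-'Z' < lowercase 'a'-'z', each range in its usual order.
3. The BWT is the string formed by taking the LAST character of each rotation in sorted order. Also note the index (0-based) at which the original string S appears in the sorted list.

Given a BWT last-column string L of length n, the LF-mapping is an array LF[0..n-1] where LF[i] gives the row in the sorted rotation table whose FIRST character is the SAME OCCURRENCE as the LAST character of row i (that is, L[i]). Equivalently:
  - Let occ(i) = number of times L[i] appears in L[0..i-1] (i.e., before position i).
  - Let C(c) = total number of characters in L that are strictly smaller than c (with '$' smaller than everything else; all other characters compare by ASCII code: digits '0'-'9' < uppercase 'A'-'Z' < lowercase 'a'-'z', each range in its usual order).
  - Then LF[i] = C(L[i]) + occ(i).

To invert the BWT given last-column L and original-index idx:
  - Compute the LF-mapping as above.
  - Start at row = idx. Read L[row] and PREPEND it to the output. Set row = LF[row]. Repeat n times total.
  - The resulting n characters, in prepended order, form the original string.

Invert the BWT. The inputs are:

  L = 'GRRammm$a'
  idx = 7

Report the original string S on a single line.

LF mapping: 1 2 3 4 6 7 8 0 5
Walk LF starting at row 7, prepending L[row]:
  step 1: row=7, L[7]='$', prepend. Next row=LF[7]=0
  step 2: row=0, L[0]='G', prepend. Next row=LF[0]=1
  step 3: row=1, L[1]='R', prepend. Next row=LF[1]=2
  step 4: row=2, L[2]='R', prepend. Next row=LF[2]=3
  step 5: row=3, L[3]='a', prepend. Next row=LF[3]=4
  step 6: row=4, L[4]='m', prepend. Next row=LF[4]=6
  step 7: row=6, L[6]='m', prepend. Next row=LF[6]=8
  step 8: row=8, L[8]='a', prepend. Next row=LF[8]=5
  step 9: row=5, L[5]='m', prepend. Next row=LF[5]=7
Reversed output: mammaRRG$

Answer: mammaRRG$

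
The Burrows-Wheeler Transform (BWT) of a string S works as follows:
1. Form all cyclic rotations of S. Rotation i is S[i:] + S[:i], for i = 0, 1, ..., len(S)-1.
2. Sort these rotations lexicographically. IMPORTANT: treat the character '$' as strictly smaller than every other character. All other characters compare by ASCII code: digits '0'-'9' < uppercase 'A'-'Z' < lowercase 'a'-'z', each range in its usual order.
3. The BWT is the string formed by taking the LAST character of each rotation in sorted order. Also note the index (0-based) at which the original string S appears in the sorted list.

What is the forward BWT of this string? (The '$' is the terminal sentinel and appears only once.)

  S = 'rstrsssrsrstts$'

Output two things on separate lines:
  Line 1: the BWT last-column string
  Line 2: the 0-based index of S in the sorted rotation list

Answer: sst$stsrsrrrsts
3

Derivation:
All 15 rotations (rotation i = S[i:]+S[:i]):
  rot[0] = rstrsssrsrstts$
  rot[1] = strsssrsrstts$r
  rot[2] = trsssrsrstts$rs
  rot[3] = rsssrsrstts$rst
  rot[4] = sssrsrstts$rstr
  rot[5] = ssrsrstts$rstrs
  rot[6] = srsrstts$rstrss
  rot[7] = rsrstts$rstrsss
  rot[8] = srstts$rstrsssr
  rot[9] = rstts$rstrsssrs
  rot[10] = stts$rstrsssrsr
  rot[11] = tts$rstrsssrsrs
  rot[12] = ts$rstrsssrsrst
  rot[13] = s$rstrsssrsrstt
  rot[14] = $rstrsssrsrstts
Sorted (with $ < everything):
  sorted[0] = $rstrsssrsrstts  (last char: 's')
  sorted[1] = rsrstts$rstrsss  (last char: 's')
  sorted[2] = rsssrsrstts$rst  (last char: 't')
  sorted[3] = rstrsssrsrstts$  (last char: '$')
  sorted[4] = rstts$rstrsssrs  (last char: 's')
  sorted[5] = s$rstrsssrsrstt  (last char: 't')
  sorted[6] = srsrstts$rstrss  (last char: 's')
  sorted[7] = srstts$rstrsssr  (last char: 'r')
  sorted[8] = ssrsrstts$rstrs  (last char: 's')
  sorted[9] = sssrsrstts$rstr  (last char: 'r')
  sorted[10] = strsssrsrstts$r  (last char: 'r')
  sorted[11] = stts$rstrsssrsr  (last char: 'r')
  sorted[12] = trsssrsrstts$rs  (last char: 's')
  sorted[13] = ts$rstrsssrsrst  (last char: 't')
  sorted[14] = tts$rstrsssrsrs  (last char: 's')
Last column: sst$stsrsrrrsts
Original string S is at sorted index 3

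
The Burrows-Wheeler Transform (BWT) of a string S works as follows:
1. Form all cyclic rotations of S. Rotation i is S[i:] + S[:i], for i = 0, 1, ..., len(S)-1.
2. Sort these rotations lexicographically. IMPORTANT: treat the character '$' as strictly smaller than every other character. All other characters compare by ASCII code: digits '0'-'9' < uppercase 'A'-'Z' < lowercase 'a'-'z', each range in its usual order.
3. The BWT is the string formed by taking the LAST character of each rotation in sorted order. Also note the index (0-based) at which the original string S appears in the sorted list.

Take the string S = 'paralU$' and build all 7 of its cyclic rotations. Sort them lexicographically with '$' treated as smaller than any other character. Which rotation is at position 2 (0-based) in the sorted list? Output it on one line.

Answer: alU$par

Derivation:
All 7 rotations (rotation i = S[i:]+S[:i]):
  rot[0] = paralU$
  rot[1] = aralU$p
  rot[2] = ralU$pa
  rot[3] = alU$par
  rot[4] = lU$para
  rot[5] = U$paral
  rot[6] = $paralU
Sorted (with $ < everything):
  sorted[0] = $paralU
  sorted[1] = U$paral
  sorted[2] = alU$par
  sorted[3] = aralU$p
  sorted[4] = lU$para
  sorted[5] = paralU$
  sorted[6] = ralU$pa
sorted[2] = alU$par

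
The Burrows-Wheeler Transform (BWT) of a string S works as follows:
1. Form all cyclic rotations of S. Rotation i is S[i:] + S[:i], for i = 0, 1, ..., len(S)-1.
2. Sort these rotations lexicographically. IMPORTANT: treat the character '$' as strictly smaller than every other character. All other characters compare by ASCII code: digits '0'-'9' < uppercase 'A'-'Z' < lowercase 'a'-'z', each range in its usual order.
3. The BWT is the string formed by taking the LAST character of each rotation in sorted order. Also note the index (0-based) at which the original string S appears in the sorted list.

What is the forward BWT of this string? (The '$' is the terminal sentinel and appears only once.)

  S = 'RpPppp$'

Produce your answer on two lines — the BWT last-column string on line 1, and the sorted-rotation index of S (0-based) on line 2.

Answer: pp$pRpP
2

Derivation:
All 7 rotations (rotation i = S[i:]+S[:i]):
  rot[0] = RpPppp$
  rot[1] = pPppp$R
  rot[2] = Pppp$Rp
  rot[3] = ppp$RpP
  rot[4] = pp$RpPp
  rot[5] = p$RpPpp
  rot[6] = $RpPppp
Sorted (with $ < everything):
  sorted[0] = $RpPppp  (last char: 'p')
  sorted[1] = Pppp$Rp  (last char: 'p')
  sorted[2] = RpPppp$  (last char: '$')
  sorted[3] = p$RpPpp  (last char: 'p')
  sorted[4] = pPppp$R  (last char: 'R')
  sorted[5] = pp$RpPp  (last char: 'p')
  sorted[6] = ppp$RpP  (last char: 'P')
Last column: pp$pRpP
Original string S is at sorted index 2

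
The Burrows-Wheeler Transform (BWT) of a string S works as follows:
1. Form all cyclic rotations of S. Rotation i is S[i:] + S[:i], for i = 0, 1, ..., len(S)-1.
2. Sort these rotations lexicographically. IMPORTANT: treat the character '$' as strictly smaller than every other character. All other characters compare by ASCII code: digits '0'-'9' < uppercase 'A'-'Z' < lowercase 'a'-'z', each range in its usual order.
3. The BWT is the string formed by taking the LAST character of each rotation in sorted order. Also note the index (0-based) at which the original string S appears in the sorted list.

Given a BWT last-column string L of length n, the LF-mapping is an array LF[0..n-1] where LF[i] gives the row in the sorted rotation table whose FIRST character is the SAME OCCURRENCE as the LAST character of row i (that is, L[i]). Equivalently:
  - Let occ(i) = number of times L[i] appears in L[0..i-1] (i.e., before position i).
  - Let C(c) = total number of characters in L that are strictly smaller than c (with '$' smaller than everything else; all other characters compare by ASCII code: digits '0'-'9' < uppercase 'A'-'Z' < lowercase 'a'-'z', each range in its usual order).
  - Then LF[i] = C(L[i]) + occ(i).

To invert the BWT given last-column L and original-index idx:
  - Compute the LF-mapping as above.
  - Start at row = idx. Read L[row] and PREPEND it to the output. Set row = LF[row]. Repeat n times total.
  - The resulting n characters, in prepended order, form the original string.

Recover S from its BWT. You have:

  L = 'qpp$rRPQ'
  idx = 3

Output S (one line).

Answer: RpQrpPq$

Derivation:
LF mapping: 6 4 5 0 7 3 1 2
Walk LF starting at row 3, prepending L[row]:
  step 1: row=3, L[3]='$', prepend. Next row=LF[3]=0
  step 2: row=0, L[0]='q', prepend. Next row=LF[0]=6
  step 3: row=6, L[6]='P', prepend. Next row=LF[6]=1
  step 4: row=1, L[1]='p', prepend. Next row=LF[1]=4
  step 5: row=4, L[4]='r', prepend. Next row=LF[4]=7
  step 6: row=7, L[7]='Q', prepend. Next row=LF[7]=2
  step 7: row=2, L[2]='p', prepend. Next row=LF[2]=5
  step 8: row=5, L[5]='R', prepend. Next row=LF[5]=3
Reversed output: RpQrpPq$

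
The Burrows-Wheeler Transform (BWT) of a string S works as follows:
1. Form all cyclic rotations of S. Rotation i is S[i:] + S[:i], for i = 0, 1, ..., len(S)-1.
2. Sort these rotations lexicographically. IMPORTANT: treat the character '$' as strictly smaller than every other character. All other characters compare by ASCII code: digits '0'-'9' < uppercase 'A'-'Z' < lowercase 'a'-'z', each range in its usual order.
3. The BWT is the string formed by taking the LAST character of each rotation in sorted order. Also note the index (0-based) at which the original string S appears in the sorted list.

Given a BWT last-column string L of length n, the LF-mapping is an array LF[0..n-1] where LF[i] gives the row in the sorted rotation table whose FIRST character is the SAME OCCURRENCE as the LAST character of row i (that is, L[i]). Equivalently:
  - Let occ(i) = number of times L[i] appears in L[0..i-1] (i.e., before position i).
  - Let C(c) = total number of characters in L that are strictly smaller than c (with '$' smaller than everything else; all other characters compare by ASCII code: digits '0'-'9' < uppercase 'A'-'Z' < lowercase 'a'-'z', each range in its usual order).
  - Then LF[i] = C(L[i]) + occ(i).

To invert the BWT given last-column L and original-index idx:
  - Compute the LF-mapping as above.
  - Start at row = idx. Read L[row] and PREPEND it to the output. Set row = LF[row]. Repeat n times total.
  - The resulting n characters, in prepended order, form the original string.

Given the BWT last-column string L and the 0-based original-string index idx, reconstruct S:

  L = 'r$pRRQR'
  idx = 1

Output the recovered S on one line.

LF mapping: 6 0 5 2 3 1 4
Walk LF starting at row 1, prepending L[row]:
  step 1: row=1, L[1]='$', prepend. Next row=LF[1]=0
  step 2: row=0, L[0]='r', prepend. Next row=LF[0]=6
  step 3: row=6, L[6]='R', prepend. Next row=LF[6]=4
  step 4: row=4, L[4]='R', prepend. Next row=LF[4]=3
  step 5: row=3, L[3]='R', prepend. Next row=LF[3]=2
  step 6: row=2, L[2]='p', prepend. Next row=LF[2]=5
  step 7: row=5, L[5]='Q', prepend. Next row=LF[5]=1
Reversed output: QpRRRr$

Answer: QpRRRr$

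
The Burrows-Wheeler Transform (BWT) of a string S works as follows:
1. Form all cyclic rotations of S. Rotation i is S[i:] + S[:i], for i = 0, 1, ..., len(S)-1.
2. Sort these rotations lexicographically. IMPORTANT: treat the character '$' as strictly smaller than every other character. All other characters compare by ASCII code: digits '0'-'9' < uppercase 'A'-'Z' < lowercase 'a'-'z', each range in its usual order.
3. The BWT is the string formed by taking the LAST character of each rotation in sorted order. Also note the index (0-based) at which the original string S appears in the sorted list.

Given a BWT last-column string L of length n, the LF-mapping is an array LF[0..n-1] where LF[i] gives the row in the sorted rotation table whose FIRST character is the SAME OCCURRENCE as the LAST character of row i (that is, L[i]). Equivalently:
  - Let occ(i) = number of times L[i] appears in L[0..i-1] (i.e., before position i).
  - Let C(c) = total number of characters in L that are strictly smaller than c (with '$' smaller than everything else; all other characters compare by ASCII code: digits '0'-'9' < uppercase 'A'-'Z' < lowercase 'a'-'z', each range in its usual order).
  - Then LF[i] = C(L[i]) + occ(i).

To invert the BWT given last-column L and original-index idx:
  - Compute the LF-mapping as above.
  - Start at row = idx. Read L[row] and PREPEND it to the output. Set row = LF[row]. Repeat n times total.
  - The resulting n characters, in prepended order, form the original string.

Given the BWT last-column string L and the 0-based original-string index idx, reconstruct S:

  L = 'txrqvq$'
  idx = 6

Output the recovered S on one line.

LF mapping: 4 6 3 1 5 2 0
Walk LF starting at row 6, prepending L[row]:
  step 1: row=6, L[6]='$', prepend. Next row=LF[6]=0
  step 2: row=0, L[0]='t', prepend. Next row=LF[0]=4
  step 3: row=4, L[4]='v', prepend. Next row=LF[4]=5
  step 4: row=5, L[5]='q', prepend. Next row=LF[5]=2
  step 5: row=2, L[2]='r', prepend. Next row=LF[2]=3
  step 6: row=3, L[3]='q', prepend. Next row=LF[3]=1
  step 7: row=1, L[1]='x', prepend. Next row=LF[1]=6
Reversed output: xqrqvt$

Answer: xqrqvt$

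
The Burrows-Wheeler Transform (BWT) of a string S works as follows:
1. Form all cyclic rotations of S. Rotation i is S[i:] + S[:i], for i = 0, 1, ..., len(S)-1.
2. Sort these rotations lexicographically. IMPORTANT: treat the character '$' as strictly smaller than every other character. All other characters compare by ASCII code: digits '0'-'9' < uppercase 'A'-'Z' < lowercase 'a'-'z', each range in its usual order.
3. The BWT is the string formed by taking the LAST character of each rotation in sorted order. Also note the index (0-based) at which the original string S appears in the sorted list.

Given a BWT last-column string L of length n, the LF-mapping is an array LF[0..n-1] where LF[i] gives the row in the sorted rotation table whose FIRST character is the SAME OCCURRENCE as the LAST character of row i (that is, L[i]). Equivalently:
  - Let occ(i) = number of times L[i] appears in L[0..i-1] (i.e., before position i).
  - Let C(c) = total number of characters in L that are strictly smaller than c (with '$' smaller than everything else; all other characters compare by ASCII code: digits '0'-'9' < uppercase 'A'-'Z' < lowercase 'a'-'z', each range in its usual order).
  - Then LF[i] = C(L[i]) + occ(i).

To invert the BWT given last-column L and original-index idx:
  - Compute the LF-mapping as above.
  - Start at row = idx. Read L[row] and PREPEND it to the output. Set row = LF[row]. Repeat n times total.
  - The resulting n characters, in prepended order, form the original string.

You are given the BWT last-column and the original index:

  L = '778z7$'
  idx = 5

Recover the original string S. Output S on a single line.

Answer: z7877$

Derivation:
LF mapping: 1 2 4 5 3 0
Walk LF starting at row 5, prepending L[row]:
  step 1: row=5, L[5]='$', prepend. Next row=LF[5]=0
  step 2: row=0, L[0]='7', prepend. Next row=LF[0]=1
  step 3: row=1, L[1]='7', prepend. Next row=LF[1]=2
  step 4: row=2, L[2]='8', prepend. Next row=LF[2]=4
  step 5: row=4, L[4]='7', prepend. Next row=LF[4]=3
  step 6: row=3, L[3]='z', prepend. Next row=LF[3]=5
Reversed output: z7877$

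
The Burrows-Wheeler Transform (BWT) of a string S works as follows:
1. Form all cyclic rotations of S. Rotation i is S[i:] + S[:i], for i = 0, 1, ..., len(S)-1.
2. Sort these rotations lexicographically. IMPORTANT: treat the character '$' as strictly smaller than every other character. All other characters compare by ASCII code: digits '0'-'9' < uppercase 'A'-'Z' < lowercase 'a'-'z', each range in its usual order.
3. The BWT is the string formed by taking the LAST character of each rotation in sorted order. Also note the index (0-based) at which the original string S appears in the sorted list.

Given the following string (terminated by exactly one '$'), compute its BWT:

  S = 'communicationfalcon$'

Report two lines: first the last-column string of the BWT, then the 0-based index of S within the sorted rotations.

All 20 rotations (rotation i = S[i:]+S[:i]):
  rot[0] = communicationfalcon$
  rot[1] = ommunicationfalcon$c
  rot[2] = mmunicationfalcon$co
  rot[3] = municationfalcon$com
  rot[4] = unicationfalcon$comm
  rot[5] = nicationfalcon$commu
  rot[6] = icationfalcon$commun
  rot[7] = cationfalcon$communi
  rot[8] = ationfalcon$communic
  rot[9] = tionfalcon$communica
  rot[10] = ionfalcon$communicat
  rot[11] = onfalcon$communicati
  rot[12] = nfalcon$communicatio
  rot[13] = falcon$communication
  rot[14] = alcon$communicationf
  rot[15] = lcon$communicationfa
  rot[16] = con$communicationfal
  rot[17] = on$communicationfalc
  rot[18] = n$communicationfalco
  rot[19] = $communicationfalcon
Sorted (with $ < everything):
  sorted[0] = $communicationfalcon  (last char: 'n')
  sorted[1] = alcon$communicationf  (last char: 'f')
  sorted[2] = ationfalcon$communic  (last char: 'c')
  sorted[3] = cationfalcon$communi  (last char: 'i')
  sorted[4] = communicationfalcon$  (last char: '$')
  sorted[5] = con$communicationfal  (last char: 'l')
  sorted[6] = falcon$communication  (last char: 'n')
  sorted[7] = icationfalcon$commun  (last char: 'n')
  sorted[8] = ionfalcon$communicat  (last char: 't')
  sorted[9] = lcon$communicationfa  (last char: 'a')
  sorted[10] = mmunicationfalcon$co  (last char: 'o')
  sorted[11] = municationfalcon$com  (last char: 'm')
  sorted[12] = n$communicationfalco  (last char: 'o')
  sorted[13] = nfalcon$communicatio  (last char: 'o')
  sorted[14] = nicationfalcon$commu  (last char: 'u')
  sorted[15] = ommunicationfalcon$c  (last char: 'c')
  sorted[16] = on$communicationfalc  (last char: 'c')
  sorted[17] = onfalcon$communicati  (last char: 'i')
  sorted[18] = tionfalcon$communica  (last char: 'a')
  sorted[19] = unicationfalcon$comm  (last char: 'm')
Last column: nfci$lnntaomooucciam
Original string S is at sorted index 4

Answer: nfci$lnntaomooucciam
4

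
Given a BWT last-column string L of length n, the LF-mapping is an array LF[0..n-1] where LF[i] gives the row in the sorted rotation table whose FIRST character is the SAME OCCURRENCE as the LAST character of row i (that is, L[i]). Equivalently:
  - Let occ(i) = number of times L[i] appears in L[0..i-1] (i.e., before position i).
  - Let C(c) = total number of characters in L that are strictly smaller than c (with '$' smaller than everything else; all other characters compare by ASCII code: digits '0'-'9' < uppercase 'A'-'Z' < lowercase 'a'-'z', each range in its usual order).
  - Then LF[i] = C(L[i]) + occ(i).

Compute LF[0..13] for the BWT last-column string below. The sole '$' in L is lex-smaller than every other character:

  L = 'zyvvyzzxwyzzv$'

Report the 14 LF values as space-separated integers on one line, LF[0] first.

Answer: 9 6 1 2 7 10 11 5 4 8 12 13 3 0

Derivation:
Char counts: '$':1, 'v':3, 'w':1, 'x':1, 'y':3, 'z':5
C (first-col start): C('$')=0, C('v')=1, C('w')=4, C('x')=5, C('y')=6, C('z')=9
L[0]='z': occ=0, LF[0]=C('z')+0=9+0=9
L[1]='y': occ=0, LF[1]=C('y')+0=6+0=6
L[2]='v': occ=0, LF[2]=C('v')+0=1+0=1
L[3]='v': occ=1, LF[3]=C('v')+1=1+1=2
L[4]='y': occ=1, LF[4]=C('y')+1=6+1=7
L[5]='z': occ=1, LF[5]=C('z')+1=9+1=10
L[6]='z': occ=2, LF[6]=C('z')+2=9+2=11
L[7]='x': occ=0, LF[7]=C('x')+0=5+0=5
L[8]='w': occ=0, LF[8]=C('w')+0=4+0=4
L[9]='y': occ=2, LF[9]=C('y')+2=6+2=8
L[10]='z': occ=3, LF[10]=C('z')+3=9+3=12
L[11]='z': occ=4, LF[11]=C('z')+4=9+4=13
L[12]='v': occ=2, LF[12]=C('v')+2=1+2=3
L[13]='$': occ=0, LF[13]=C('$')+0=0+0=0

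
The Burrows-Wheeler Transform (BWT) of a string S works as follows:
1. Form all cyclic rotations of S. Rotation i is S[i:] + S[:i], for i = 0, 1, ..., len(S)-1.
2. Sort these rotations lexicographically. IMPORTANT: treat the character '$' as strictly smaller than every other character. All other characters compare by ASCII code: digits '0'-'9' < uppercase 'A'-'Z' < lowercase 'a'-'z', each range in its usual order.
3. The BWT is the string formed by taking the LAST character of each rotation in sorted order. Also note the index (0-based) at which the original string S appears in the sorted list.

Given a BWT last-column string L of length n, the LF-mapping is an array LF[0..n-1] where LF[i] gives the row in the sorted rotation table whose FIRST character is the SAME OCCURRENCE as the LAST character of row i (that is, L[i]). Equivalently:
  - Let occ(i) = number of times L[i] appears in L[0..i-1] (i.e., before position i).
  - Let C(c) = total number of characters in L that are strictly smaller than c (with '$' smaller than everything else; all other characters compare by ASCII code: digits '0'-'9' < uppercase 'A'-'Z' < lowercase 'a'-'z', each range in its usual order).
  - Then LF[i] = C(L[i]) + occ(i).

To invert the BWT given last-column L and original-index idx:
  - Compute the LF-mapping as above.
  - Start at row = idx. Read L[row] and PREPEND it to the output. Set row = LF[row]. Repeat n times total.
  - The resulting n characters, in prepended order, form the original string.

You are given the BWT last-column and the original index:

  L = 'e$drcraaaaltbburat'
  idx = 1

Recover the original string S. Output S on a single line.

Answer: abracadabraturtle$

Derivation:
LF mapping: 10 0 9 12 8 13 1 2 3 4 11 15 6 7 17 14 5 16
Walk LF starting at row 1, prepending L[row]:
  step 1: row=1, L[1]='$', prepend. Next row=LF[1]=0
  step 2: row=0, L[0]='e', prepend. Next row=LF[0]=10
  step 3: row=10, L[10]='l', prepend. Next row=LF[10]=11
  step 4: row=11, L[11]='t', prepend. Next row=LF[11]=15
  step 5: row=15, L[15]='r', prepend. Next row=LF[15]=14
  step 6: row=14, L[14]='u', prepend. Next row=LF[14]=17
  step 7: row=17, L[17]='t', prepend. Next row=LF[17]=16
  step 8: row=16, L[16]='a', prepend. Next row=LF[16]=5
  step 9: row=5, L[5]='r', prepend. Next row=LF[5]=13
  step 10: row=13, L[13]='b', prepend. Next row=LF[13]=7
  step 11: row=7, L[7]='a', prepend. Next row=LF[7]=2
  step 12: row=2, L[2]='d', prepend. Next row=LF[2]=9
  step 13: row=9, L[9]='a', prepend. Next row=LF[9]=4
  step 14: row=4, L[4]='c', prepend. Next row=LF[4]=8
  step 15: row=8, L[8]='a', prepend. Next row=LF[8]=3
  step 16: row=3, L[3]='r', prepend. Next row=LF[3]=12
  step 17: row=12, L[12]='b', prepend. Next row=LF[12]=6
  step 18: row=6, L[6]='a', prepend. Next row=LF[6]=1
Reversed output: abracadabraturtle$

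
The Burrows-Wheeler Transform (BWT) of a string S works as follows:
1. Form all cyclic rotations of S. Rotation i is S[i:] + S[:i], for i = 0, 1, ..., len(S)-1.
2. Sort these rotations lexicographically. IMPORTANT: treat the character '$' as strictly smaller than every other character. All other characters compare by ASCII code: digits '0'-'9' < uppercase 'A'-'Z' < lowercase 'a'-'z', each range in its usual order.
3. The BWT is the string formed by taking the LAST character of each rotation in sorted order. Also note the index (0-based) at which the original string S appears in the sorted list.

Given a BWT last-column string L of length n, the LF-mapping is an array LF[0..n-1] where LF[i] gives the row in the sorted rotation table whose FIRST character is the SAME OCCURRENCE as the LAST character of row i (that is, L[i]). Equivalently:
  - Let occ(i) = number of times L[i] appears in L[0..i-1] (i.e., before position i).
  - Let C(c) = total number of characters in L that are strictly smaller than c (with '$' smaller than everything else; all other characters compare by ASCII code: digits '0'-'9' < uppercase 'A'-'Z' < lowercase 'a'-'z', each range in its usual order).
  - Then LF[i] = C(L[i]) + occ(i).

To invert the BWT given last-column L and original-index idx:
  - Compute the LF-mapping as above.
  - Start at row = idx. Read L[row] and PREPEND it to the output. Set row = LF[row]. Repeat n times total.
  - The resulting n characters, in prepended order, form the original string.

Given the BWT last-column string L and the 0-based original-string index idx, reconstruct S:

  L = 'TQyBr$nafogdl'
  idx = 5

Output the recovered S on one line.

Answer: dragonflyQBT$

Derivation:
LF mapping: 3 2 12 1 11 0 9 4 6 10 7 5 8
Walk LF starting at row 5, prepending L[row]:
  step 1: row=5, L[5]='$', prepend. Next row=LF[5]=0
  step 2: row=0, L[0]='T', prepend. Next row=LF[0]=3
  step 3: row=3, L[3]='B', prepend. Next row=LF[3]=1
  step 4: row=1, L[1]='Q', prepend. Next row=LF[1]=2
  step 5: row=2, L[2]='y', prepend. Next row=LF[2]=12
  step 6: row=12, L[12]='l', prepend. Next row=LF[12]=8
  step 7: row=8, L[8]='f', prepend. Next row=LF[8]=6
  step 8: row=6, L[6]='n', prepend. Next row=LF[6]=9
  step 9: row=9, L[9]='o', prepend. Next row=LF[9]=10
  step 10: row=10, L[10]='g', prepend. Next row=LF[10]=7
  step 11: row=7, L[7]='a', prepend. Next row=LF[7]=4
  step 12: row=4, L[4]='r', prepend. Next row=LF[4]=11
  step 13: row=11, L[11]='d', prepend. Next row=LF[11]=5
Reversed output: dragonflyQBT$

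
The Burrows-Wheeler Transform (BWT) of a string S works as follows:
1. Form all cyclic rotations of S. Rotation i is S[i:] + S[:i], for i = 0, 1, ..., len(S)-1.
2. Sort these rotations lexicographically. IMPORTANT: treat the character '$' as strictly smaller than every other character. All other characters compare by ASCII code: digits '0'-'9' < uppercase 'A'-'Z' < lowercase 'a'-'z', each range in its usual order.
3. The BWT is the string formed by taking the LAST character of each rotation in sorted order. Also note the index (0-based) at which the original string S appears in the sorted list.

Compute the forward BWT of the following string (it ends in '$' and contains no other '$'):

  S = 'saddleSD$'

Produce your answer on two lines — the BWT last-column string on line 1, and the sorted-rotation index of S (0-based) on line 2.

Answer: DSesadld$
8

Derivation:
All 9 rotations (rotation i = S[i:]+S[:i]):
  rot[0] = saddleSD$
  rot[1] = addleSD$s
  rot[2] = ddleSD$sa
  rot[3] = dleSD$sad
  rot[4] = leSD$sadd
  rot[5] = eSD$saddl
  rot[6] = SD$saddle
  rot[7] = D$saddleS
  rot[8] = $saddleSD
Sorted (with $ < everything):
  sorted[0] = $saddleSD  (last char: 'D')
  sorted[1] = D$saddleS  (last char: 'S')
  sorted[2] = SD$saddle  (last char: 'e')
  sorted[3] = addleSD$s  (last char: 's')
  sorted[4] = ddleSD$sa  (last char: 'a')
  sorted[5] = dleSD$sad  (last char: 'd')
  sorted[6] = eSD$saddl  (last char: 'l')
  sorted[7] = leSD$sadd  (last char: 'd')
  sorted[8] = saddleSD$  (last char: '$')
Last column: DSesadld$
Original string S is at sorted index 8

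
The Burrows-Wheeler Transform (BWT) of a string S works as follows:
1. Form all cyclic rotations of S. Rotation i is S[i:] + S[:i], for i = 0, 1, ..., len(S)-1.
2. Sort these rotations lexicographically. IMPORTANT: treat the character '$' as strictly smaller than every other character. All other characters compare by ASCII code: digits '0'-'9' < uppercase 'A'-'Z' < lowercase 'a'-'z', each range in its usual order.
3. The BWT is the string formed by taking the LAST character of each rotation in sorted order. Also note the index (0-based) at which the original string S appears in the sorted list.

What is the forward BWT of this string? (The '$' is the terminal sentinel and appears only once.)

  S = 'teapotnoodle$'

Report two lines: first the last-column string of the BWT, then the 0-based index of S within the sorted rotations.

All 13 rotations (rotation i = S[i:]+S[:i]):
  rot[0] = teapotnoodle$
  rot[1] = eapotnoodle$t
  rot[2] = apotnoodle$te
  rot[3] = potnoodle$tea
  rot[4] = otnoodle$teap
  rot[5] = tnoodle$teapo
  rot[6] = noodle$teapot
  rot[7] = oodle$teapotn
  rot[8] = odle$teapotno
  rot[9] = dle$teapotnoo
  rot[10] = le$teapotnood
  rot[11] = e$teapotnoodl
  rot[12] = $teapotnoodle
Sorted (with $ < everything):
  sorted[0] = $teapotnoodle  (last char: 'e')
  sorted[1] = apotnoodle$te  (last char: 'e')
  sorted[2] = dle$teapotnoo  (last char: 'o')
  sorted[3] = e$teapotnoodl  (last char: 'l')
  sorted[4] = eapotnoodle$t  (last char: 't')
  sorted[5] = le$teapotnood  (last char: 'd')
  sorted[6] = noodle$teapot  (last char: 't')
  sorted[7] = odle$teapotno  (last char: 'o')
  sorted[8] = oodle$teapotn  (last char: 'n')
  sorted[9] = otnoodle$teap  (last char: 'p')
  sorted[10] = potnoodle$tea  (last char: 'a')
  sorted[11] = teapotnoodle$  (last char: '$')
  sorted[12] = tnoodle$teapo  (last char: 'o')
Last column: eeoltdtonpa$o
Original string S is at sorted index 11

Answer: eeoltdtonpa$o
11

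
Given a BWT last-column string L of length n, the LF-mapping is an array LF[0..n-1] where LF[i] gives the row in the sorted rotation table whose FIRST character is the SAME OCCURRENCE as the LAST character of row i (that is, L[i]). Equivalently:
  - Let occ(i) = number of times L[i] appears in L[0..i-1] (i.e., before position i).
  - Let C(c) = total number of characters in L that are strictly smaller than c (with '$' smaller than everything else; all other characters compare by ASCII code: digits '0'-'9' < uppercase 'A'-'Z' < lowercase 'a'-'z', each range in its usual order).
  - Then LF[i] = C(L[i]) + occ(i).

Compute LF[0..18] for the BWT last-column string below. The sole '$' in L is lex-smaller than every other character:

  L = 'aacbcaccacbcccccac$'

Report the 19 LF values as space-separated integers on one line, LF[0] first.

Answer: 1 2 8 6 9 3 10 11 4 12 7 13 14 15 16 17 5 18 0

Derivation:
Char counts: '$':1, 'a':5, 'b':2, 'c':11
C (first-col start): C('$')=0, C('a')=1, C('b')=6, C('c')=8
L[0]='a': occ=0, LF[0]=C('a')+0=1+0=1
L[1]='a': occ=1, LF[1]=C('a')+1=1+1=2
L[2]='c': occ=0, LF[2]=C('c')+0=8+0=8
L[3]='b': occ=0, LF[3]=C('b')+0=6+0=6
L[4]='c': occ=1, LF[4]=C('c')+1=8+1=9
L[5]='a': occ=2, LF[5]=C('a')+2=1+2=3
L[6]='c': occ=2, LF[6]=C('c')+2=8+2=10
L[7]='c': occ=3, LF[7]=C('c')+3=8+3=11
L[8]='a': occ=3, LF[8]=C('a')+3=1+3=4
L[9]='c': occ=4, LF[9]=C('c')+4=8+4=12
L[10]='b': occ=1, LF[10]=C('b')+1=6+1=7
L[11]='c': occ=5, LF[11]=C('c')+5=8+5=13
L[12]='c': occ=6, LF[12]=C('c')+6=8+6=14
L[13]='c': occ=7, LF[13]=C('c')+7=8+7=15
L[14]='c': occ=8, LF[14]=C('c')+8=8+8=16
L[15]='c': occ=9, LF[15]=C('c')+9=8+9=17
L[16]='a': occ=4, LF[16]=C('a')+4=1+4=5
L[17]='c': occ=10, LF[17]=C('c')+10=8+10=18
L[18]='$': occ=0, LF[18]=C('$')+0=0+0=0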